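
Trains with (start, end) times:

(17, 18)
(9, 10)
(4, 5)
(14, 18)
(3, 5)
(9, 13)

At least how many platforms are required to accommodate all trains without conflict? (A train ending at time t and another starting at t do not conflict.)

2

Count concurrent intervals with a sweep; the peak is the room count.
Events (time:±→running): 3:+→1 4:+→2 … peak 2.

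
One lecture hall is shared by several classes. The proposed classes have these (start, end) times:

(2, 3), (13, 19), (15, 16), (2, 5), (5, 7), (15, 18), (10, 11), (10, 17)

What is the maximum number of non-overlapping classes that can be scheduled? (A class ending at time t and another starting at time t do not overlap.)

Sorted by end: (2,3)  (2,5)  (5,7)  (10,11)  (15,16)  (10,17)  (15,18)  (13,19)
take (2,3); take (5,7); take (10,11); take (15,16).
Selected 4 classes.

4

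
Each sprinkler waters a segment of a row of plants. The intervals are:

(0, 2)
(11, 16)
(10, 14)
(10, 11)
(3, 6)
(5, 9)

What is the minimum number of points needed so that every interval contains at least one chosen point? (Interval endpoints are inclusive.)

3

By right end: [0,2]  [3,6]  [5,9]  [10,11]  [10,14]  [11,16]
[0,2] uncovered → point at 2; [3,6] uncovered → point at 6; [10,11] uncovered → point at 11.
Points: 2, 6, 11 (3 total).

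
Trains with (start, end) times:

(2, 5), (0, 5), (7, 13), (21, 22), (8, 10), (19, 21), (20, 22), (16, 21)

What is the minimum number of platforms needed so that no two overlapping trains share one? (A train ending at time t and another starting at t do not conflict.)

3

Events (time:±→running): 0:+→1 2:+→2 5:-→1 5:-→0 7:+→1 8:+→2 10:-→1 13:-→0 16:+→1 19:+→2 20:+→3 … peak 3.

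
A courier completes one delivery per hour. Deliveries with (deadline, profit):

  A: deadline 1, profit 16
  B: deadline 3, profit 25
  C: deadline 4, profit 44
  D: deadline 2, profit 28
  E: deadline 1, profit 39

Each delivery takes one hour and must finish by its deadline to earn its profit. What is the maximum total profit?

Take jobs in profit order; each goes to the latest open slot no later than its deadline.
By profit: C(d4,44), E(d1,39), D(d2,28), B(d3,25), A(d1,16)
C→slot 4; E→slot 1; D→slot 2; B→slot 3; A skipped.
Profit = 39 + 28 + 25 + 44 = 136

136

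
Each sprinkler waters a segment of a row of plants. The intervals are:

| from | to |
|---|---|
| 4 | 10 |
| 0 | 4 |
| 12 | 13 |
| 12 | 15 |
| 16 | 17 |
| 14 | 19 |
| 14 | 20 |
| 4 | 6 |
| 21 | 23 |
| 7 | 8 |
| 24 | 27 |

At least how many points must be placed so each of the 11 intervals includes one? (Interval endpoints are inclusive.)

6

Process intervals by earliest right end; each time one isn't hit yet, stab at its right endpoint.
Sorted: [0,4] [4,6] [7,8] [4,10] [12,13] [12,15] [16,17] [14,19] [14,20] [21,23] [24,27]
{[0,4],[4,6]} hit by 4; {[7,8],[4,10]} hit by 8; {[12,13],[12,15]} hit by 13; {[16,17],[14,19],[14,20]} hit by 17; {[21,23]} hit by 23; {[24,27]} hit by 27.
Points: 4, 8, 13, 17, 23, 27 (6 total).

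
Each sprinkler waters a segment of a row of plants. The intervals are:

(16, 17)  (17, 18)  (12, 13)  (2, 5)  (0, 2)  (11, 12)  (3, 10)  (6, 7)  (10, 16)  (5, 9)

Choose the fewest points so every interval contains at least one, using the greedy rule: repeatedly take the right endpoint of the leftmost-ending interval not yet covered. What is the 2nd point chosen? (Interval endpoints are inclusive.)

By right end: [0,2]  [2,5]  [6,7]  [5,9]  [3,10]  [11,12]  [12,13]  [10,16]  [16,17]  [17,18]
[0,2] uncovered → point at 2; [6,7] uncovered → point at 7; [11,12] uncovered → point at 12; [16,17] uncovered → point at 17.
Points: 2, 7, 12, 17 (4 total).

7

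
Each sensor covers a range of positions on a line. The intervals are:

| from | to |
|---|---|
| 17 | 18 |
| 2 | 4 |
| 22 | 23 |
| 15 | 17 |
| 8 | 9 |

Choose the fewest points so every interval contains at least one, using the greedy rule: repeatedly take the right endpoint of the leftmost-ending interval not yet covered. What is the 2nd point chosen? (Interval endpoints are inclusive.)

Process intervals by earliest right end; each time one isn't hit yet, stab at its right endpoint.
Sorted: [2,4] [8,9] [15,17] [17,18] [22,23]
{[2,4]} hit by 4; {[8,9]} hit by 9; {[15,17],[17,18]} hit by 17; {[22,23]} hit by 23.
Points: 4, 9, 17, 23 (4 total).

9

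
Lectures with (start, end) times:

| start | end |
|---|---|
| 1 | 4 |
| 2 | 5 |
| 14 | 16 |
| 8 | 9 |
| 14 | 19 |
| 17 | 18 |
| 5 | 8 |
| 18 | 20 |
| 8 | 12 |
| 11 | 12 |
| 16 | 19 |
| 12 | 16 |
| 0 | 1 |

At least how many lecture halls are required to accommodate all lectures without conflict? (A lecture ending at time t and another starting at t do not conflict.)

starts: [0, 1, 2, 5, 8, 8, 11, 12, 14, 14, 16, 17, 18]
ends:   [1, 4, 5, 8, 9, 12, 12, 16, 16, 18, 19, 19, 20]
s0→1 e1→0 s1→1 s2→2 e4→1 e5→0 s5→1 e8→0 s8→1 s8→2 e9→1 s11→2 e12→1 e12→0 s12→1 s14→2 s14→3  — peak 3.

3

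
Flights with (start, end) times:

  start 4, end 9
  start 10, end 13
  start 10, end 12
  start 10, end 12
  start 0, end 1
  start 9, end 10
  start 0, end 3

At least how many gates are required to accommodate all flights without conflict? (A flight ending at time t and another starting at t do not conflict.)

3

Events (time:±→running): 0:+→1 0:+→2 1:-→1 3:-→0 4:+→1 9:-→0 9:+→1 10:-→0 10:+→1 10:+→2 10:+→3 … peak 3.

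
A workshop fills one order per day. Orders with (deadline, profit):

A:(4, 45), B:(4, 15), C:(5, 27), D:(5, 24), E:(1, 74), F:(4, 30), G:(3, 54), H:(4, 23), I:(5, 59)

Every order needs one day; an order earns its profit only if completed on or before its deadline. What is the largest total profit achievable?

Take jobs in profit order; each goes to the latest open slot no later than its deadline.
By profit: E(d1,74), I(d5,59), G(d3,54), A(d4,45), F(d4,30), C(d5,27), D(d5,24), H(d4,23), B(d4,15)
E→slot 1; I→slot 5; G→slot 3; A→slot 4; F→slot 2; C skipped; D skipped; H skipped; B skipped.
Profit = 74 + 30 + 54 + 45 + 59 = 262

262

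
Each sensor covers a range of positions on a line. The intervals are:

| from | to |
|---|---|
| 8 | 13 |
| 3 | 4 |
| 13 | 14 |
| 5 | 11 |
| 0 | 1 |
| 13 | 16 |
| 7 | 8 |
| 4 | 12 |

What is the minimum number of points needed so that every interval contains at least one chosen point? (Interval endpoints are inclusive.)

Process intervals by earliest right end; each time one isn't hit yet, stab at its right endpoint.
Sorted: [0,1] [3,4] [7,8] [5,11] [4,12] [8,13] [13,14] [13,16]
{[0,1]} hit by 1; {[3,4]} hit by 4; {[7,8],[5,11],[4,12],[8,13]} hit by 8; {[13,14],[13,16]} hit by 14.
Points: 1, 4, 8, 14 (4 total).

4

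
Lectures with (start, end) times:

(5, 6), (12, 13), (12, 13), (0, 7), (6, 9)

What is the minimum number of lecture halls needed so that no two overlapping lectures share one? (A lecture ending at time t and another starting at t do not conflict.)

2

Events (time:±→running): 0:+→1 5:+→2 … peak 2.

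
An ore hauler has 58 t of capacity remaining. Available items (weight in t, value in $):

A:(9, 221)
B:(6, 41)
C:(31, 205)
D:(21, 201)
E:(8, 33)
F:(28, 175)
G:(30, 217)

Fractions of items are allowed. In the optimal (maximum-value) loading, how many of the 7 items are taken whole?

Ratios (sorted): A 24.56, D 9.57, G 7.23, B 6.83, C 6.61, F 6.25, E 4.12
take A (9 @ 221); take D (21 @ 201); take 28/30 of G → 202.53. Capacity used 58/58.
2 item(s) taken whole; one partial (take 28/30 of G).

2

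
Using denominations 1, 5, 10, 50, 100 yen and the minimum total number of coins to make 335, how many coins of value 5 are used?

Use the largest denomination that fits, subtract, and repeat.
335 = 3×100 + 3×10 + 1×5
Count of 5: 1

1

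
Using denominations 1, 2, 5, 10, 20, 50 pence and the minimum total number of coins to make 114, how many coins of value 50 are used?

114 − 2×50→14 − 1×10→4 − 2×2→0
Count of 50: 2

2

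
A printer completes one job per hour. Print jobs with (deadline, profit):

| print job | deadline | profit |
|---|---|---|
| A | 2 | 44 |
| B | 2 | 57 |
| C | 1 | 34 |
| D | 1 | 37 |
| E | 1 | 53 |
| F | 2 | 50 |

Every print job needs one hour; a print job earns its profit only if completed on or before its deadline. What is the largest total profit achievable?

110

Profit order: B=57 E=53 F=50 A=44 D=37 C=34
Assign: B→slot 2, E→slot 1, F skipped, A skipped, D skipped, C skipped.
Slots: [1:E] [2:B]
Profit = 53 + 57 = 110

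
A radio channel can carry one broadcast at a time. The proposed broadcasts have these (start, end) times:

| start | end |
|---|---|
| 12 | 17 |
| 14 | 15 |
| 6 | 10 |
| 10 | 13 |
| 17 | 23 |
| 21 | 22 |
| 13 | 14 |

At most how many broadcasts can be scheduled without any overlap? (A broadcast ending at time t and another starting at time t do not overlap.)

Order by finish time; keep every interval that doesn't clash with the previous kept one.
By end time: (6,10), (10,13), (13,14), (14,15), (12,17), (21,22), (17,23).
Pick (6,10); next start ≥ 10 → (10,13); next start ≥ 13 → (13,14); next start ≥ 14 → (14,15); next start ≥ 15 → (21,22).
Selected 5 broadcasts.

5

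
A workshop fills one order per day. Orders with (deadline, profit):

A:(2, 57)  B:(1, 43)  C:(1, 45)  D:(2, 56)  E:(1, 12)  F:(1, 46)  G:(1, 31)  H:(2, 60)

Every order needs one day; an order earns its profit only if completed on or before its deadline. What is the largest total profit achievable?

Sort by profit descending; place each in the latest free slot ≤ its deadline.
Profit order: H=60 A=57 D=56 F=46 C=45 B=43 G=31 E=12
Assign: H→slot 2, A→slot 1, D skipped, F skipped, C skipped, B skipped, G skipped, E skipped.
Slots: [1:A] [2:H]
Profit = 57 + 60 = 117

117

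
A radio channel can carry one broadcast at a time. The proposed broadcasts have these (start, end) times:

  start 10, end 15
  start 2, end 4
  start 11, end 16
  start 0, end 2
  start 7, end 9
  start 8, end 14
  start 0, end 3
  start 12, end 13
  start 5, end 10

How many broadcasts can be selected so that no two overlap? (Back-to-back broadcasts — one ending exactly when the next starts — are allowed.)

By end time: (0,2), (0,3), (2,4), (7,9), (5,10), (12,13), (8,14), (10,15), (11,16).
Pick (0,2); next start ≥ 2 → (2,4); next start ≥ 4 → (7,9); next start ≥ 9 → (12,13).
Selected 4 broadcasts.

4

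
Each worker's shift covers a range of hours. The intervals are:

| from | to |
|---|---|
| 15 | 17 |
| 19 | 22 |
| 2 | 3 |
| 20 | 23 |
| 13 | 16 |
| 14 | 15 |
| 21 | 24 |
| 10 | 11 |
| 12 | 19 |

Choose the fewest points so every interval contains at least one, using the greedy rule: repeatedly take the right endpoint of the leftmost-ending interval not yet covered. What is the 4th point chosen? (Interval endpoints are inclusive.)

Process intervals by earliest right end; each time one isn't hit yet, stab at its right endpoint.
Sorted: [2,3] [10,11] [14,15] [13,16] [15,17] [12,19] [19,22] [20,23] [21,24]
{[2,3]} hit by 3; {[10,11]} hit by 11; {[14,15],[13,16],[15,17],[12,19]} hit by 15; {[19,22],[20,23],[21,24]} hit by 22.
Points: 3, 11, 15, 22 (4 total).

22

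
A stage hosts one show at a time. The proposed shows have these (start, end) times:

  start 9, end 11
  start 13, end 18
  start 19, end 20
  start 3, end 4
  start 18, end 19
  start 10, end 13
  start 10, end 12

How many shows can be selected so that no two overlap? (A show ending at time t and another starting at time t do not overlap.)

5

Sort by end time and greedily take each interval whose start is ≥ the last chosen end.
Sorted by end: (3,4)  (9,11)  (10,12)  (10,13)  (13,18)  (18,19)  (19,20)
take (3,4); take (9,11); take (13,18); take (18,19); take (19,20).
Selected 5 shows.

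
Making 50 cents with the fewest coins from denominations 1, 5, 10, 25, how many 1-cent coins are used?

50 − 2×25→0
Count of 1: 0

0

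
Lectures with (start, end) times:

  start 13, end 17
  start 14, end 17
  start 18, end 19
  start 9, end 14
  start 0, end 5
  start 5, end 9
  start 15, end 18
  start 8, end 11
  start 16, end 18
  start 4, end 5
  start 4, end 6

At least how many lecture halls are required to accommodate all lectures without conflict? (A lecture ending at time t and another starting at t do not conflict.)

The answer is the maximum number of intervals overlapping at any instant.
starts: [0, 4, 4, 5, 8, 9, 13, 14, 15, 16, 18]
ends:   [5, 5, 6, 9, 11, 14, 17, 17, 18, 18, 19]
s0→1 s4→2 s4→3 e5→2 e5→1 s5→2 e6→1 s8→2 e9→1 s9→2 e11→1 s13→2 e14→1 s14→2 s15→3 s16→4  — peak 4.

4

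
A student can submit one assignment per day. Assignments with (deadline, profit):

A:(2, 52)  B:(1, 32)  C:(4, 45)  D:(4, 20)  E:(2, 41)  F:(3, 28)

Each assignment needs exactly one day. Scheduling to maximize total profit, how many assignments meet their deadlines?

4

Sort by profit descending; place each in the latest free slot ≤ its deadline.
By profit: A(d2,52), C(d4,45), E(d2,41), B(d1,32), F(d3,28), D(d4,20)
A→slot 2; C→slot 4; E→slot 1; B skipped; F→slot 3; D skipped.
4 of 6 scheduled.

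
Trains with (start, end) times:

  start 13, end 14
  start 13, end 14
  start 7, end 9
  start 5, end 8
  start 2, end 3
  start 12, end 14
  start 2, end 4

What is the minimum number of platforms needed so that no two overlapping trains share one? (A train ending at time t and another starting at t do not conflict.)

3

Count concurrent intervals with a sweep; the peak is the room count.
Events (time:±→running): 2:+→1 2:+→2 3:-→1 4:-→0 5:+→1 7:+→2 8:-→1 9:-→0 12:+→1 13:+→2 13:+→3 … peak 3.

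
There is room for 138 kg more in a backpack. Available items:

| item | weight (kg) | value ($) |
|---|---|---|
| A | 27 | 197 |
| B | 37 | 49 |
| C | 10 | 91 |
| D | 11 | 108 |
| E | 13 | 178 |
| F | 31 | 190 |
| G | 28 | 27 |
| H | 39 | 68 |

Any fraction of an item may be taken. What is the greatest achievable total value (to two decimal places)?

841.27

Greedy by value/weight ratio, highest first.
Ratios (sorted): E 13.69, D 9.82, C 9.10, A 7.30, F 6.13, H 1.74, B 1.32, G 0.96
take E (13 @ 178); take D (11 @ 108); take C (10 @ 91); take A (27 @ 197); take F (31 @ 190); take H (39 @ 68); take 7/37 of B → 9.27. Capacity used 138/138.
Total value = 841.27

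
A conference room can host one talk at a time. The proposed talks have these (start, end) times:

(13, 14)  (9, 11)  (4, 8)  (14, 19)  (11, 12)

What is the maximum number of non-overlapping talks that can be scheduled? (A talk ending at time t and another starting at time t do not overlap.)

5

By end time: (4,8), (9,11), (11,12), (13,14), (14,19).
Pick (4,8); next start ≥ 8 → (9,11); next start ≥ 11 → (11,12); next start ≥ 12 → (13,14); next start ≥ 14 → (14,19).
Selected 5 talks.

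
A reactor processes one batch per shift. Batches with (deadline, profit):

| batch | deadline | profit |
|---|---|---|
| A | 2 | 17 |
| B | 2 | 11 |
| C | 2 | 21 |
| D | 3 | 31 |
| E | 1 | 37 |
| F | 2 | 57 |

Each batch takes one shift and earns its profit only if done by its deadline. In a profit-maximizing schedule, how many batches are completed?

Profit order: F=57 E=37 D=31 C=21 A=17 B=11
Assign: F→slot 2, E→slot 1, D→slot 3, C skipped, A skipped, B skipped.
Slots: [1:E] [2:F] [3:D]
3 of 6 scheduled.

3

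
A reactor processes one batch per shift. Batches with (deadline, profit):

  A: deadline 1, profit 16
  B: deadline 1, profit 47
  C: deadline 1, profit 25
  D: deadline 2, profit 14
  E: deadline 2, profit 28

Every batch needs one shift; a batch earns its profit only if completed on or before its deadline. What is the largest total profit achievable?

75

Take jobs in profit order; each goes to the latest open slot no later than its deadline.
By profit: B(d1,47), E(d2,28), C(d1,25), A(d1,16), D(d2,14)
B→slot 1; E→slot 2; C skipped; A skipped; D skipped.
Profit = 47 + 28 = 75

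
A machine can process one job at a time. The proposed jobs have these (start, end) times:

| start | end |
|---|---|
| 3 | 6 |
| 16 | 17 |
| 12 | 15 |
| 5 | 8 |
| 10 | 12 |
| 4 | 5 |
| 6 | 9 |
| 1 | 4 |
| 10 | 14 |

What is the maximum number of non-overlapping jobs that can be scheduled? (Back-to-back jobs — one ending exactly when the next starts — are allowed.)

6

Sorted by end: (1,4)  (4,5)  (3,6)  (5,8)  (6,9)  (10,12)  (10,14)  (12,15)  (16,17)
take (1,4); take (4,5); skip (3,6); take (5,8); take (10,12); take (12,15); take (16,17).
Selected 6 jobs.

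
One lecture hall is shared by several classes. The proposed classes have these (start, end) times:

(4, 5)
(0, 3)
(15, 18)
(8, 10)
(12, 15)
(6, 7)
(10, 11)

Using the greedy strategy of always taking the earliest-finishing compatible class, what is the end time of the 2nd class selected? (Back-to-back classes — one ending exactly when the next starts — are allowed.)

5

Sort by end time and greedily take each interval whose start is ≥ the last chosen end.
By end time: (0,3), (4,5), (6,7), (8,10), (10,11), (12,15), (15,18).
Pick (0,3); next start ≥ 3 → (4,5); next start ≥ 5 → (6,7); next start ≥ 7 → (8,10); next start ≥ 10 → (10,11); next start ≥ 11 → (12,15); next start ≥ 15 → (15,18).
Selected: (0,3) (4,5) (6,7) (8,10) (10,11) (12,15) (15,18)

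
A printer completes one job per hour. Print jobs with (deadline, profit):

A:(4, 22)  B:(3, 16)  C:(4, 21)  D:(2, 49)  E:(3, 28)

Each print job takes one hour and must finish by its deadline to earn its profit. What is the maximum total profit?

Sort by profit descending; place each in the latest free slot ≤ its deadline.
By profit: D(d2,49), E(d3,28), A(d4,22), C(d4,21), B(d3,16)
D→slot 2; E→slot 3; A→slot 4; C→slot 1; B skipped.
Profit = 21 + 49 + 28 + 22 = 120

120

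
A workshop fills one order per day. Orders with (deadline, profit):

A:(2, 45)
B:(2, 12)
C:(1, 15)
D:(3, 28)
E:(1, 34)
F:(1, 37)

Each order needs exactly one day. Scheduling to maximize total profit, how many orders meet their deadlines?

3

Sort by profit descending; place each in the latest free slot ≤ its deadline.
Profit order: A=45 F=37 E=34 D=28 C=15 B=12
Assign: A→slot 2, F→slot 1, E skipped, D→slot 3, C skipped, B skipped.
Slots: [1:F] [2:A] [3:D]
3 of 6 scheduled.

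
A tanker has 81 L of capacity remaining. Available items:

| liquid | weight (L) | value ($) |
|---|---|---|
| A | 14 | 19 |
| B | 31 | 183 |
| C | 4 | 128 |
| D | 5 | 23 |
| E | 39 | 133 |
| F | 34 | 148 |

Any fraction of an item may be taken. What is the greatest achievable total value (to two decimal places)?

505.87

Sort by value per unit weight and fill in that order.
Ratios (sorted): C 32.00, B 5.90, D 4.60, F 4.35, E 3.41, A 1.36
take C (4 @ 128); take B (31 @ 183); take D (5 @ 23); take F (34 @ 148); take 7/39 of E → 23.87. Capacity used 81/81.
Total value = 505.87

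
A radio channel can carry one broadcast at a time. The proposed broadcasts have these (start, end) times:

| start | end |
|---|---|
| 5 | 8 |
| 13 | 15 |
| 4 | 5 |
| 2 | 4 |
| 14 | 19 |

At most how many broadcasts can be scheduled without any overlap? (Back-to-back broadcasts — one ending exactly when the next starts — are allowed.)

By end time: (2,4), (4,5), (5,8), (13,15), (14,19).
Pick (2,4); next start ≥ 4 → (4,5); next start ≥ 5 → (5,8); next start ≥ 8 → (13,15).
Selected 4 broadcasts.

4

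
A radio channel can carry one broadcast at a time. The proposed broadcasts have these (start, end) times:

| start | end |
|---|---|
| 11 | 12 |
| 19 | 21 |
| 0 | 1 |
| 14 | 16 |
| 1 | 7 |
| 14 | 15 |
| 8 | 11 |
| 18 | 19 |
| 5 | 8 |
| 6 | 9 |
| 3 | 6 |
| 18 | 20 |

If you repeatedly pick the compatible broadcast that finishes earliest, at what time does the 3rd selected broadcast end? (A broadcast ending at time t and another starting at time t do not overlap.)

9

By end time: (0,1), (3,6), (1,7), (5,8), (6,9), (8,11), (11,12), (14,15), (14,16), (18,19), (18,20), (19,21).
Pick (0,1); next start ≥ 1 → (3,6); next start ≥ 6 → (6,9); next start ≥ 9 → (11,12); next start ≥ 12 → (14,15); next start ≥ 15 → (18,19); next start ≥ 19 → (19,21).
Selected: (0,1) (3,6) (6,9) (11,12) (14,15) (18,19) (19,21)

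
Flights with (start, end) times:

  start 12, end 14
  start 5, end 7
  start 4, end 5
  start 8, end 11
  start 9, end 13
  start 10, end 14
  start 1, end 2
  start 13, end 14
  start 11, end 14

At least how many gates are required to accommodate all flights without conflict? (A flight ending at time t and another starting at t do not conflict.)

The answer is the maximum number of intervals overlapping at any instant.
starts: [1, 4, 5, 8, 9, 10, 11, 12, 13]
ends:   [2, 5, 7, 11, 13, 14, 14, 14, 14]
s1→1 e2→0 s4→1 e5→0 s5→1 e7→0 s8→1 s9→2 s10→3 e11→2 s11→3 s12→4  — peak 4.

4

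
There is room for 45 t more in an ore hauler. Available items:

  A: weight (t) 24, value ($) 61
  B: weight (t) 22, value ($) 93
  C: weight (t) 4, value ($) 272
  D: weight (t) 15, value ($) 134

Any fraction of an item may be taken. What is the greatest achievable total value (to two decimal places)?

509.17

Sort by value per unit weight and fill in that order.
Order: C (272/4=68.00) > D (134/15=8.93) > B (93/22=4.23) > A (61/24=2.54)
Fill: take C (4 @ 272) → take D (15 @ 134) → take B (22 @ 93) → take 4/24 of A → 10.17; 45/45 used.
Total value = 509.17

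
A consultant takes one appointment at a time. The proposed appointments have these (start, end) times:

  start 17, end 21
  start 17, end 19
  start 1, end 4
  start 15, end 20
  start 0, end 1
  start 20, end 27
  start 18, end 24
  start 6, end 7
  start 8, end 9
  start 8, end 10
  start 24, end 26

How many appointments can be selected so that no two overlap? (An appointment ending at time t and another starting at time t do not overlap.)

By end time: (0,1), (1,4), (6,7), (8,9), (8,10), (17,19), (15,20), (17,21), (18,24), (24,26), (20,27).
Pick (0,1); next start ≥ 1 → (1,4); next start ≥ 4 → (6,7); next start ≥ 7 → (8,9); next start ≥ 9 → (17,19); next start ≥ 19 → (24,26).
Selected 6 appointments.

6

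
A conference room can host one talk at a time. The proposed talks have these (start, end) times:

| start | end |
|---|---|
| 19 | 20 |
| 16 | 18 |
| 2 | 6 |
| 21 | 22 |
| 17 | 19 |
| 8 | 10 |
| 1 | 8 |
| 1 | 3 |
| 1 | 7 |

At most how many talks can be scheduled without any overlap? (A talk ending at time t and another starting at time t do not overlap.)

5

Order by finish time; keep every interval that doesn't clash with the previous kept one.
By end time: (1,3), (2,6), (1,7), (1,8), (8,10), (16,18), (17,19), (19,20), (21,22).
Pick (1,3); next start ≥ 3 → (8,10); next start ≥ 10 → (16,18); next start ≥ 18 → (19,20); next start ≥ 20 → (21,22).
Selected 5 talks.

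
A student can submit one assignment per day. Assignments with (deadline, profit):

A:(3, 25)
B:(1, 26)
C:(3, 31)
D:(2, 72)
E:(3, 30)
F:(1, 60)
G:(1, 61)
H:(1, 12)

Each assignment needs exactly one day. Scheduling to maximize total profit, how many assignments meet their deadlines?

Take jobs in profit order; each goes to the latest open slot no later than its deadline.
Profit order: D=72 G=61 F=60 C=31 E=30 B=26 A=25 H=12
Assign: D→slot 2, G→slot 1, F skipped, C→slot 3, E skipped, B skipped, A skipped, H skipped.
Slots: [1:G] [2:D] [3:C]
3 of 8 scheduled.

3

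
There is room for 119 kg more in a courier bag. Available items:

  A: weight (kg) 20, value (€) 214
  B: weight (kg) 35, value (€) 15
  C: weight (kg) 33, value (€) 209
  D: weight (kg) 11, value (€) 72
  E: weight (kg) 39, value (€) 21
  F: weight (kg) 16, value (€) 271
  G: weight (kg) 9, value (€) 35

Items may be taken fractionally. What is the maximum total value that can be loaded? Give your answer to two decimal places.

Greedy by value/weight ratio, highest first.
Ratios (sorted): F 16.94, A 10.70, D 6.55, C 6.33, G 3.89, E 0.54, B 0.43
take F (16 @ 271); take A (20 @ 214); take D (11 @ 72); take C (33 @ 209); take G (9 @ 35); take 30/39 of E → 16.15. Capacity used 119/119.
Total value = 817.15

817.15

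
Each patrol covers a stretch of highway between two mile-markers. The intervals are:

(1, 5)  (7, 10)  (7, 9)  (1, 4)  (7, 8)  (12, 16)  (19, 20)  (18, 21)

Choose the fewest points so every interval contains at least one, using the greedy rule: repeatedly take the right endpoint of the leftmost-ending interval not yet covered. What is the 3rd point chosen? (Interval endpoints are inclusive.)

Sorted: [1,4] [1,5] [7,8] [7,9] [7,10] [12,16] [19,20] [18,21]
{[1,4],[1,5]} hit by 4; {[7,8],[7,9],[7,10]} hit by 8; {[12,16]} hit by 16; {[19,20],[18,21]} hit by 20.
Points: 4, 8, 16, 20 (4 total).

16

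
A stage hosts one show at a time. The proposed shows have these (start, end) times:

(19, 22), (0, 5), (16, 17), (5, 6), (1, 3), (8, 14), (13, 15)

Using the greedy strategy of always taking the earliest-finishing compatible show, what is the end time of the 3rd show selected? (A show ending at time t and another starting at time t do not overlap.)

14

By end time: (1,3), (0,5), (5,6), (8,14), (13,15), (16,17), (19,22).
Pick (1,3); next start ≥ 3 → (5,6); next start ≥ 6 → (8,14); next start ≥ 14 → (16,17); next start ≥ 17 → (19,22).
Selected: (1,3) (5,6) (8,14) (16,17) (19,22)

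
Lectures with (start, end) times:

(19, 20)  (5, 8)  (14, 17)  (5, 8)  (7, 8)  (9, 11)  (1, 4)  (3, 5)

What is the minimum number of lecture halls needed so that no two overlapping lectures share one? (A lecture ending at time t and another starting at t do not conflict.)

Events (time:±→running): 1:+→1 3:+→2 4:-→1 5:-→0 5:+→1 5:+→2 7:+→3 … peak 3.

3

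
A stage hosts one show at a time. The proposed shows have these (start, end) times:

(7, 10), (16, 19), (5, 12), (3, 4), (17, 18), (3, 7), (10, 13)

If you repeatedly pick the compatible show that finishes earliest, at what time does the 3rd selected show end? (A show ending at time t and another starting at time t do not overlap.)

13

Order by finish time; keep every interval that doesn't clash with the previous kept one.
By end time: (3,4), (3,7), (7,10), (5,12), (10,13), (17,18), (16,19).
Pick (3,4); next start ≥ 4 → (7,10); next start ≥ 10 → (10,13); next start ≥ 13 → (17,18).
Selected: (3,4) (7,10) (10,13) (17,18)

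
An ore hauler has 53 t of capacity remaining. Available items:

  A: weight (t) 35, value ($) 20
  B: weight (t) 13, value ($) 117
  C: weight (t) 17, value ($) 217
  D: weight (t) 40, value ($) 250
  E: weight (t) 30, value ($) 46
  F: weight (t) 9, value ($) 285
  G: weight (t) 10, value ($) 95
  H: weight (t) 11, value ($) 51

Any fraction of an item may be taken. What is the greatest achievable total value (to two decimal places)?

Ratios (sorted): F 31.67, C 12.76, G 9.50, B 9.00, D 6.25, H 4.64, E 1.53, A 0.57
take F (9 @ 285); take C (17 @ 217); take G (10 @ 95); take B (13 @ 117); take 4/40 of D → 25.00. Capacity used 53/53.
Total value = 739.00

739.00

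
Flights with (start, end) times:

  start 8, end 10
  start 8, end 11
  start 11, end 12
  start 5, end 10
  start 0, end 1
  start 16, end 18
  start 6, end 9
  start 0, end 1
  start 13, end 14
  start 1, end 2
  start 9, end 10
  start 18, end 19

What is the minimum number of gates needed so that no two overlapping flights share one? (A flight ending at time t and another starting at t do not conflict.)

The answer is the maximum number of intervals overlapping at any instant.
Events (time:±→running): 0:+→1 0:+→2 1:-→1 1:-→0 1:+→1 2:-→0 5:+→1 6:+→2 8:+→3 8:+→4 … peak 4.

4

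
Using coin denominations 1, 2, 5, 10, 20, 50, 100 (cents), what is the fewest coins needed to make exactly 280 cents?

5

280 − 2×100→80 − 1×50→30 − 1×20→10 − 1×10→0
Total coins = 2 + 1 + 1 + 1 = 5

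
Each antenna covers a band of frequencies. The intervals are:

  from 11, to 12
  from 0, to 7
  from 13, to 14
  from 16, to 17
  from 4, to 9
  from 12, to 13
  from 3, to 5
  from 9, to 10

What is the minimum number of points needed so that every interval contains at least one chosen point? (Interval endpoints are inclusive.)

5

By right end: [3,5]  [0,7]  [4,9]  [9,10]  [11,12]  [12,13]  [13,14]  [16,17]
[3,5] uncovered → point at 5; [9,10] uncovered → point at 10; [11,12] uncovered → point at 12; [13,14] uncovered → point at 14; [16,17] uncovered → point at 17.
Points: 5, 10, 12, 14, 17 (5 total).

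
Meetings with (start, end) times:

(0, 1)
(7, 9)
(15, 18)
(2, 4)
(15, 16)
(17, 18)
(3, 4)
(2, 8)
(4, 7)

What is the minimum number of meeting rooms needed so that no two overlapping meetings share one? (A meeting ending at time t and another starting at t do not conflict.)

3

Events (time:±→running): 0:+→1 1:-→0 2:+→1 2:+→2 3:+→3 … peak 3.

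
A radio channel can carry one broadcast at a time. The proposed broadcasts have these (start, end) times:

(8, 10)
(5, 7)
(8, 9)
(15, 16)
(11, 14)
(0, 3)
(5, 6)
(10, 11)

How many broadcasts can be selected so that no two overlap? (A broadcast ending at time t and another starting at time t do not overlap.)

Sort by end time and greedily take each interval whose start is ≥ the last chosen end.
Sorted by end: (0,3)  (5,6)  (5,7)  (8,9)  (8,10)  (10,11)  (11,14)  (15,16)
take (0,3); take (5,6); skip (5,7); take (8,9); take (10,11); take (11,14); take (15,16).
Selected 6 broadcasts.

6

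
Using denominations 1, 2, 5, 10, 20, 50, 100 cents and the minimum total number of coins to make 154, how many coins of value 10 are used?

Greedy: take as many of the largest coin as possible, then repeat with the remainder.
154 = 1×100 + 1×50 + 2×2
Count of 10: 0

0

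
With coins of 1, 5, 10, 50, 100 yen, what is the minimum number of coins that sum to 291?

8

291 − 2×100→91 − 1×50→41 − 4×10→1 − 1×1→0
Total coins = 2 + 1 + 4 + 1 = 8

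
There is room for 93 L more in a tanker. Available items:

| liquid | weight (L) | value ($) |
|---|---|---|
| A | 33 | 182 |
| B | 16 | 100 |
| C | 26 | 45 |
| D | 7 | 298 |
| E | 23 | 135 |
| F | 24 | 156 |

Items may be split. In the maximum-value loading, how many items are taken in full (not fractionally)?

Greedy by value/weight ratio, highest first.
Order: D (298/7=42.57) > F (156/24=6.50) > B (100/16=6.25) > E (135/23=5.87) > A (182/33=5.52) > C (45/26=1.73)
Fill: take D (7 @ 298) → take F (24 @ 156) → take B (16 @ 100) → take E (23 @ 135) → take 23/33 of A → 126.85; 93/93 used.
4 item(s) taken whole; one partial (take 23/33 of A).

4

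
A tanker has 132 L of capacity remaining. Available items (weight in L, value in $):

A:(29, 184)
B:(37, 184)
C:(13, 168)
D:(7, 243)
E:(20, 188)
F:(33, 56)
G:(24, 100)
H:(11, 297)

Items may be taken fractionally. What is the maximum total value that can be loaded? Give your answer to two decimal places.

1326.50

Greedy by value/weight ratio, highest first.
Order: D (243/7=34.71) > H (297/11=27.00) > C (168/13=12.92) > E (188/20=9.40) > A (184/29=6.34) > B (184/37=4.97) > G (100/24=4.17) > F (56/33=1.70)
Fill: take D (7 @ 243) → take H (11 @ 297) → take C (13 @ 168) → take E (20 @ 188) → take A (29 @ 184) → take B (37 @ 184) → take 15/24 of G → 62.50; 132/132 used.
Total value = 1326.50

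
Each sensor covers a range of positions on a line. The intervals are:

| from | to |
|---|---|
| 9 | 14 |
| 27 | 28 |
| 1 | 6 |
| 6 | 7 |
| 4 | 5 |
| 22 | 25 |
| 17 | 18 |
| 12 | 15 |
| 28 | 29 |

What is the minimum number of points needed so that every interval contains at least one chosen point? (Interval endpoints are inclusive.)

6

By right end: [4,5]  [1,6]  [6,7]  [9,14]  [12,15]  [17,18]  [22,25]  [27,28]  [28,29]
[4,5] uncovered → point at 5; [6,7] uncovered → point at 7; [9,14] uncovered → point at 14; [17,18] uncovered → point at 18; [22,25] uncovered → point at 25; [27,28] uncovered → point at 28.
Points: 5, 7, 14, 18, 25, 28 (6 total).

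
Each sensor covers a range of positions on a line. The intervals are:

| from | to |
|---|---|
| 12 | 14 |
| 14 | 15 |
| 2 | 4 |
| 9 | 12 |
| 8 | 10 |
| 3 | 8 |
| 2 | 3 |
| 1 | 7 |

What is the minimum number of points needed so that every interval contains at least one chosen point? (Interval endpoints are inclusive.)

3

Process intervals by earliest right end; each time one isn't hit yet, stab at its right endpoint.
By right end: [2,3]  [2,4]  [1,7]  [3,8]  [8,10]  [9,12]  [12,14]  [14,15]
[2,3] uncovered → point at 3; [8,10] uncovered → point at 10; [12,14] uncovered → point at 14.
Points: 3, 10, 14 (3 total).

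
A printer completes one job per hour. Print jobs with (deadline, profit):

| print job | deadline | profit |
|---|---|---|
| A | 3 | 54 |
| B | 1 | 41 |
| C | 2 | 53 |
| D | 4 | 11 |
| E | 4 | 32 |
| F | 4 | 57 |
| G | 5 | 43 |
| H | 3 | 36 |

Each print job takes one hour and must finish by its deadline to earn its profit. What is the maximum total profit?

Sort by profit descending; place each in the latest free slot ≤ its deadline.
Profit order: F=57 A=54 C=53 G=43 B=41 H=36 E=32 D=11
Assign: F→slot 4, A→slot 3, C→slot 2, G→slot 5, B→slot 1, H skipped, E skipped, D skipped.
Slots: [1:B] [2:C] [3:A] [4:F] [5:G]
Profit = 41 + 53 + 54 + 57 + 43 = 248

248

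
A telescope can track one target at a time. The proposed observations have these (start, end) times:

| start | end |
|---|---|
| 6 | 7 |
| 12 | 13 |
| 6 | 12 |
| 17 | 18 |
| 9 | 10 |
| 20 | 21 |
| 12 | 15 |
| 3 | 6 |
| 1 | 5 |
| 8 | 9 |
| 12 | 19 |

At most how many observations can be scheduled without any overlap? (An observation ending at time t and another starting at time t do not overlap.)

7

Greedy by earliest finish: after sorting by end time, pick each interval compatible with the last pick.
By end time: (1,5), (3,6), (6,7), (8,9), (9,10), (6,12), (12,13), (12,15), (17,18), (12,19), (20,21).
Pick (1,5); next start ≥ 5 → (6,7); next start ≥ 7 → (8,9); next start ≥ 9 → (9,10); next start ≥ 10 → (12,13); next start ≥ 13 → (17,18); next start ≥ 18 → (20,21).
Selected 7 observations.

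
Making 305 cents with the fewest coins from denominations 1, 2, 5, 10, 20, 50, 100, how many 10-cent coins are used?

0

305 = 3×100 + 1×5
Count of 10: 0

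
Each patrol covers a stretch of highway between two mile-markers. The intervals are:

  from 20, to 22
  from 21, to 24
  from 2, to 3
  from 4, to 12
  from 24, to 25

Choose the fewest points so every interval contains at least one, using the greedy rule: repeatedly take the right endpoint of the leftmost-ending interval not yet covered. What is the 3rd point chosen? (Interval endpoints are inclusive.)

22

Sorted: [2,3] [4,12] [20,22] [21,24] [24,25]
{[2,3]} hit by 3; {[4,12]} hit by 12; {[20,22],[21,24]} hit by 22; {[24,25]} hit by 25.
Points: 3, 12, 22, 25 (4 total).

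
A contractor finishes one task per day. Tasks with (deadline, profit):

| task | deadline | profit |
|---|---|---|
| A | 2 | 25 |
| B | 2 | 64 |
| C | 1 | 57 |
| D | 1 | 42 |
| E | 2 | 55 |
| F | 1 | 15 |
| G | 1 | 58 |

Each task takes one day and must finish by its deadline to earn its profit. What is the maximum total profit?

122

Sort by profit descending; place each in the latest free slot ≤ its deadline.
Profit order: B=64 G=58 C=57 E=55 D=42 A=25 F=15
Assign: B→slot 2, G→slot 1, C skipped, E skipped, D skipped, A skipped, F skipped.
Slots: [1:G] [2:B]
Profit = 58 + 64 = 122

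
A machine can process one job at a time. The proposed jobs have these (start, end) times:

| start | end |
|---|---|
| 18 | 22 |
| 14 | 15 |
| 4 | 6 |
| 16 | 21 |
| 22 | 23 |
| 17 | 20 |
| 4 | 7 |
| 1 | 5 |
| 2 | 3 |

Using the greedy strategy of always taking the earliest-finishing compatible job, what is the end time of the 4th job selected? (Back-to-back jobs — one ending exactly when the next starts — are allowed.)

Greedy by earliest finish: after sorting by end time, pick each interval compatible with the last pick.
By end time: (2,3), (1,5), (4,6), (4,7), (14,15), (17,20), (16,21), (18,22), (22,23).
Pick (2,3); next start ≥ 3 → (4,6); next start ≥ 6 → (14,15); next start ≥ 15 → (17,20); next start ≥ 20 → (22,23).
Selected: (2,3) (4,6) (14,15) (17,20) (22,23)

20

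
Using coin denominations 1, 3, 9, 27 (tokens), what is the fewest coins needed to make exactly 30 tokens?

Greedy: take as many of the largest coin as possible, then repeat with the remainder.
30 − 1×27→3 − 1×3→0
Total coins = 1 + 1 = 2

2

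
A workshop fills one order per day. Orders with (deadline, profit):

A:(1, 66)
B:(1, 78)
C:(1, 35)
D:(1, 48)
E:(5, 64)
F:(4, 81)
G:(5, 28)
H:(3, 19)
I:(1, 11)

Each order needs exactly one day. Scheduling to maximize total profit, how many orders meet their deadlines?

5

Profit order: F=81 B=78 A=66 E=64 D=48 C=35 G=28 H=19 I=11
Assign: F→slot 4, B→slot 1, A skipped, E→slot 5, D skipped, C skipped, G→slot 3, H→slot 2, I skipped.
Slots: [1:B] [2:H] [3:G] [4:F] [5:E]
5 of 9 scheduled.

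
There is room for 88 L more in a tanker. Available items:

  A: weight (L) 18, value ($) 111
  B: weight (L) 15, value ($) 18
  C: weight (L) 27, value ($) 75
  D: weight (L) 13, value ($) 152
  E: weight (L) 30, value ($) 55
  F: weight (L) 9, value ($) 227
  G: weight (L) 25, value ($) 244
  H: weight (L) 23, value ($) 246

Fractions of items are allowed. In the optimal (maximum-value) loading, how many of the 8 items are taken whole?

Ratios (sorted): F 25.22, D 11.69, H 10.70, G 9.76, A 6.17, C 2.78, E 1.83, B 1.20
take F (9 @ 227); take D (13 @ 152); take H (23 @ 246); take G (25 @ 244); take A (18 @ 111). Capacity used 88/88.
5 item(s) taken whole.

5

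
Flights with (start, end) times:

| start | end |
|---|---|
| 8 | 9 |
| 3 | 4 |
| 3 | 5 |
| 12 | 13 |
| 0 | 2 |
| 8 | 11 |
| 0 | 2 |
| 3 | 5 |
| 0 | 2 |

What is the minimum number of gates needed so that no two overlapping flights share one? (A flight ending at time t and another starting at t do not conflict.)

Events (time:±→running): 0:+→1 0:+→2 0:+→3 … peak 3.

3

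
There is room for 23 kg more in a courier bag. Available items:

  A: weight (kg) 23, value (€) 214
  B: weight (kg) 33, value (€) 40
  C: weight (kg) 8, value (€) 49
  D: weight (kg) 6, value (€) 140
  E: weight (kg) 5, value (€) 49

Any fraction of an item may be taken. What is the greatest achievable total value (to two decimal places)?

300.65

Order: D (140/6=23.33) > E (49/5=9.80) > A (214/23=9.30) > C (49/8=6.12) > B (40/33=1.21)
Fill: take D (6 @ 140) → take E (5 @ 49) → take 12/23 of A → 111.65; 23/23 used.
Total value = 300.65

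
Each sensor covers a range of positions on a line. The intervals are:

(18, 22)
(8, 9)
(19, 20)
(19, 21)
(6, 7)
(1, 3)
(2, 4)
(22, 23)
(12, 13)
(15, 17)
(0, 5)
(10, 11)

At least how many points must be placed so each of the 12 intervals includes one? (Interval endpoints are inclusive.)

8

Process intervals by earliest right end; each time one isn't hit yet, stab at its right endpoint.
By right end: [1,3]  [2,4]  [0,5]  [6,7]  [8,9]  [10,11]  [12,13]  [15,17]  [19,20]  [19,21]  [18,22]  [22,23]
[1,3] uncovered → point at 3; [6,7] uncovered → point at 7; [8,9] uncovered → point at 9; [10,11] uncovered → point at 11; [12,13] uncovered → point at 13; [15,17] uncovered → point at 17; [19,20] uncovered → point at 20; [22,23] uncovered → point at 23.
Points: 3, 7, 9, 11, 13, 17, 20, 23 (8 total).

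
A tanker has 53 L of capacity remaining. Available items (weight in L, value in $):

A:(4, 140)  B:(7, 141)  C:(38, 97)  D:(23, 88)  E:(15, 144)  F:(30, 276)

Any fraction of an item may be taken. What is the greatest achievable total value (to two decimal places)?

Ratios (sorted): A 35.00, B 20.14, E 9.60, F 9.20, D 3.83, C 2.55
take A (4 @ 140); take B (7 @ 141); take E (15 @ 144); take 27/30 of F → 248.40. Capacity used 53/53.
Total value = 673.40

673.40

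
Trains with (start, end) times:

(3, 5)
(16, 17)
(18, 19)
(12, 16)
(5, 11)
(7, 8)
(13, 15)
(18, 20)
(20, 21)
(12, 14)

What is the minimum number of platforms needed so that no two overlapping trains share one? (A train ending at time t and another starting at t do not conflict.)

Events (time:±→running): 3:+→1 5:-→0 5:+→1 7:+→2 8:-→1 11:-→0 12:+→1 12:+→2 13:+→3 … peak 3.

3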